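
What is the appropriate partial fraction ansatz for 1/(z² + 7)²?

Repeated quadratic factor: (Az + B)/(z² + 7) + (Cz + D)/(z² + 7)²


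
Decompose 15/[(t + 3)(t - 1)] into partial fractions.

15/(t + 3)(t - 1) = A/(t + 3) + B/(t - 1). A = 15/(-3 - 1) = -15/4, B = 15/(1 + 3) = 15/4
Result: (-15/4)/(t + 3) + (15/4)/(t - 1)


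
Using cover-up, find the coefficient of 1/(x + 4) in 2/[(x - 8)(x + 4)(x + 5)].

Cover (x + 4), set x=-4: 2/[(-4 - 8)(-4 + 5)] = -1/6


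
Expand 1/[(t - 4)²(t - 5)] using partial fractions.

Cover-up at t=5: R = 1/(5 - 4)² = 1. Cover-up at t=4: Q = 1/(4 - 5) = -1. Comparing t² coeff: P = -R = -1
Result: -1/(t - 4) - 1/(t - 4)² + 1/(t - 5)


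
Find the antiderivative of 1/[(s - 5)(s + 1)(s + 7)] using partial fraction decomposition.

Cover-up: α = 1/72, β = -1/36, γ = 1/72. Decomposition: (1/72)/(s - 5) - (1/36)/(s + 1) + (1/72)/(s + 7). Integrate each term: (1/72) ln|(s - 5)| - (1/36) ln|(s + 1)| + (1/72) ln|(s + 7)| + C


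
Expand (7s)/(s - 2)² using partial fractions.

(7s) = A(s - 2) + B. At s = 2: B = 7·2 + 0 = 14. Coeff of s: A = 7
Result: 7/(s - 2) + 14/(s - 2)²


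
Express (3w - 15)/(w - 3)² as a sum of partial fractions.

(3w - 15) = P(w - 3) + Q. At w = 3: Q = 3·3 - 15 = -6. Coeff of w: P = 3
Result: 3/(w - 3) - 6/(w - 3)²


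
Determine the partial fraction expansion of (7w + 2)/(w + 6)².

(7w + 2) = P(w + 6) + Q. At w = -6: Q = 7·(-6) + 2 = -40. Coeff of w: P = 7
Result: 7/(w + 6) - 40/(w + 6)²


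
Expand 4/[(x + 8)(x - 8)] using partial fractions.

4/(x + 8)(x - 8) = P/(x + 8) + Q/(x - 8). P = 4/(-8 - 8) = -1/4, Q = 4/(8 + 8) = 1/4
Result: (-1/4)/(x + 8) + (1/4)/(x - 8)


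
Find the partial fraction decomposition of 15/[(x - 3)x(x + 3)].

Using cover-up method: α = 5/6, β = -5/3, γ = 5/6
Result: (5/6)/(x - 3) - (5/3)/x + (5/6)/(x + 3)


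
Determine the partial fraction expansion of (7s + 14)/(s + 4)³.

(7s + 14) = A(s + 4)² + B(s + 4) + C. At s = -4: C = 7·(-4) + 14 = -14. Coefficients: A = 0, B = 7
Result: 7/(s + 4)² - 14/(s + 4)³


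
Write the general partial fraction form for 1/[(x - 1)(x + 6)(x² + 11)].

Two linear + quadratic: A/(x - 1) + B/(x + 6) + (Cx + D)/(x² + 11)


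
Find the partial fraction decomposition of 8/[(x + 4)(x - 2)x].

Using cover-up method: P = 1/3, Q = 2/3, R = -1
Result: (1/3)/(x + 4) + (2/3)/(x - 2) - 1/x


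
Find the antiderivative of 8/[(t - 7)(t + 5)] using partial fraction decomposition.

Decompose: 8/[(t - 7)(t + 5)] = (2/3)/(t - 7) - (2/3)/(t + 5). Integrate each term: (2/3) ln|(t - 7)| - (2/3) ln|(t + 5)| + C


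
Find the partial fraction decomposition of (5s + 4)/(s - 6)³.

(5s + 4) = P(s - 6)² + Q(s - 6) + R. At s = 6: R = 5·6 + 4 = 34. Coefficients: P = 0, Q = 5
Result: 5/(s - 6)² + 34/(s - 6)³


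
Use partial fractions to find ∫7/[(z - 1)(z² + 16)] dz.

Cover-up at z=1: α = 7/(1²+16) = 7/17. Coeff matching: β = -7/17, γ = -7/17. Decomposition: (7/17)/(z - 1) - ((7/17)z + 7/17)/(z² + 16). Integrate: linear → ln, quadratic → (1/2)ln + arctan: (7/17) ln|(z - 1)| - (7/34) ln(z² + 16) - (7/68) arctan(z/4) + C


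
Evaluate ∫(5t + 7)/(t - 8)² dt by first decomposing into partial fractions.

Decompose: P = 5, Q = 5·8 + 7 = 47, so (5t + 7)/(t - 8)² = 5/(t - 8) + 47/(t - 8)². Integrate: ∫ P/(t - 8) dt = 5 ln|(t - 8)|; ∫ Q/(t - 8)² dt = -47/(t - 8). Sum: 5 ln|(t - 8)| - 47/(t - 8) + C


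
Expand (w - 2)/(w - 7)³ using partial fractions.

(w - 2) = A(w - 7)² + B(w - 7) + C. At w = 7: C = 1·7 - 2 = 5. Coefficients: A = 0, B = 1
Result: 1/(w - 7)² + 5/(w - 7)³


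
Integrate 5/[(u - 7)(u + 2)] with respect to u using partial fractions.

Decompose: 5/[(u - 7)(u + 2)] = (5/9)/(u - 7) - (5/9)/(u + 2). Integrate each term: (5/9) ln|(u - 7)| - (5/9) ln|(u + 2)| + C


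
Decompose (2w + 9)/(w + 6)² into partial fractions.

(2w + 9) = P(w + 6) + Q. At w = -6: Q = 2·(-6) + 9 = -3. Coeff of w: P = 2
Result: 2/(w + 6) - 3/(w + 6)²


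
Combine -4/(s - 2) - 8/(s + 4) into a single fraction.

Common denominator (s - 2)(s + 4). Numerator: -4(s + 4) - 8(s - 2) = (-4s - 16) - (8s - 16) = -12s
Result: (-12s)/[(s - 2)(s + 4)]


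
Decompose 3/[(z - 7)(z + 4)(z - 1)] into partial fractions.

Using cover-up method: α = 1/22, β = 3/55, γ = -1/10
Result: (1/22)/(z - 7) + (3/55)/(z + 4) - (1/10)/(z - 1)


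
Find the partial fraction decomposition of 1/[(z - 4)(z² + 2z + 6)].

Cover-up at z = 4: P = 1/(4² + 2·4 + 6) = 1/30. Then Q = -P = -1/30, R = -P·(2 + 4) = -1/5
Result: (1/30)/(z - 4) - ((1/30)z + 1/5)/(z² + 2z + 6)


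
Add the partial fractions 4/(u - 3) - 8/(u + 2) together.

Common denominator (u - 3)(u + 2). Numerator: 4(u + 2) - 8(u - 3) = (4u + 8) - (8u - 24) = -4u + 32
Result: (-4u + 32)/[(u - 3)(u + 2)]


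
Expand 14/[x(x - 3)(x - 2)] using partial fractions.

Using cover-up method: α = 7/3, β = 14/3, γ = -7
Result: (7/3)/x + (14/3)/(x - 3) - 7/(x - 2)


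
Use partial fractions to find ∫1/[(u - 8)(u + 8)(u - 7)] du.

Cover-up: P = 1/16, Q = 1/240, R = -1/15. Decomposition: (1/16)/(u - 8) + (1/240)/(u + 8) - (1/15)/(u - 7). Integrate each term: (1/16) ln|(u - 8)| + (1/240) ln|(u + 8)| - (1/15) ln|(u - 7)| + C


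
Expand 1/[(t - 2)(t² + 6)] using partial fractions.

Cover-up at t = 2: α = 1/(2² + 6) = 1/10. Then β = -α = -1/10, γ = -α·(0 + 2) = -1/5
Result: (1/10)/(t - 2) - ((1/10)t + 1/5)/(t² + 6)


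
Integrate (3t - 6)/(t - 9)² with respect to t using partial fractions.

Decompose: P = 3, Q = 3·9 - 6 = 21, so (3t - 6)/(t - 9)² = 3/(t - 9) + 21/(t - 9)². Integrate: ∫ P/(t - 9) dt = 3 ln|(t - 9)|; ∫ Q/(t - 9)² dt = -21/(t - 9). Sum: 3 ln|(t - 9)| - 21/(t - 9) + C


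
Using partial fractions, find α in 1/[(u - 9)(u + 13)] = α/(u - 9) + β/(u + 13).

Cover-up at u = 9: α = 1/(9 + 13) = 1/22


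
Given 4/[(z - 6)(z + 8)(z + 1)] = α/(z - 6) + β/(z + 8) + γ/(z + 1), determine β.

Cover-up at z = -8: β = 4/[(-8 - 6)(-8 + 1)] = 4/[(-14)(-7)] = 4/98 = 2/49


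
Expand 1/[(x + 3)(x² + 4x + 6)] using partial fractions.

Cover-up at x = -3: A = 1/((-3)² + 4·(-3) + 6) = 1/3. Then B = -A = -1/3, C = -A·(4 - 3) = -1/3
Result: (1/3)/(x + 3) - ((1/3)x + 1/3)/(x² + 4x + 6)


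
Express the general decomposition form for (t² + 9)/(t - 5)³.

Repeated linear factor (power 3): A/(t - 5) + B/(t - 5)² + C/(t - 5)³


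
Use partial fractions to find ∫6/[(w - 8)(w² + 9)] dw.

Cover-up at w=8: A = 6/(8²+9) = 6/73. Coeff matching: B = -6/73, C = -48/73. Decomposition: (6/73)/(w - 8) - ((6/73)w + 48/73)/(w² + 9). Integrate: linear → ln, quadratic → (1/2)ln + arctan: (6/73) ln|(w - 8)| - (3/73) ln(w² + 9) - (16/73) arctan(w/3) + C


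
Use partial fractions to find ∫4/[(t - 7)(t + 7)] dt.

Decompose: 4/[(t - 7)(t + 7)] = (2/7)/(t - 7) - (2/7)/(t + 7). Integrate each term: (2/7) ln|(t - 7)| - (2/7) ln|(t + 7)| + C


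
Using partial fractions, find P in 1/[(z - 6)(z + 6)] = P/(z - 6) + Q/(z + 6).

Cover-up at z = 6: P = 1/(6 + 6) = 1/12


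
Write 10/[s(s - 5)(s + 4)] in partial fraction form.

Using cover-up method: A = -1/2, B = 2/9, C = 5/18
Result: (-1/2)/s + (2/9)/(s - 5) + (5/18)/(s + 4)


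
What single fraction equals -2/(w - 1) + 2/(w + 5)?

Common denominator (w - 1)(w + 5). Numerator: -2(w + 5) + 2(w - 1) = (-2w - 10) + (2w - 2) = -12
Result: (-12)/[(w - 1)(w + 5)]


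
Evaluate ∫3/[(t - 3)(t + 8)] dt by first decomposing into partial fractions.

Decompose: 3/[(t - 3)(t + 8)] = (3/11)/(t - 3) - (3/11)/(t + 8). Integrate each term: (3/11) ln|(t - 3)| - (3/11) ln|(t + 8)| + C


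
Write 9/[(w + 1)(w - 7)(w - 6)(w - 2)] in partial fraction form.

Using Heaviside cover-up: (-3/56)/(w + 1) + (9/40)/(w - 7) - (9/28)/(w - 6) + (3/20)/(w - 2)


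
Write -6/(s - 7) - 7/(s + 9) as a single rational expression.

Common denominator (s - 7)(s + 9). Numerator: -6(s + 9) - 7(s - 7) = (-6s - 54) - (7s - 49) = -13s - 5
Result: (-13s - 5)/[(s - 7)(s + 9)]


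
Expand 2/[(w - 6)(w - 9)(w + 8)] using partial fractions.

Using cover-up method: P = -1/21, Q = 2/51, R = 1/119
Result: (-1/21)/(w - 6) + (2/51)/(w - 9) + (1/119)/(w + 8)


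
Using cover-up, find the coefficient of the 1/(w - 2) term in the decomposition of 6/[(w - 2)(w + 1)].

Cover (w - 2), set w=2: 6/((w + 1) at w=2) = 6/(3) = 2


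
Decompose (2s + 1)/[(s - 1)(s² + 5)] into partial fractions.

At s=1: α = (2·1 + 1)/(1² + 5) = 1/2. β = -α = -1/2, γ = 2 - 1·α = 3/2
Result: (1/2)/(s - 1) - ((1/2)s - 3/2)/(s² + 5)


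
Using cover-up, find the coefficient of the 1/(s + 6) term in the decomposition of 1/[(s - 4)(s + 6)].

Cover (s + 6), set s=-6: 1/((s - 4) at s=-6) = 1/(-10) = -1/10


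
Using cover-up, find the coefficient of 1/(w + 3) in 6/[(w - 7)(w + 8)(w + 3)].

Cover (w + 3), set w=-3: 6/[(-3 - 7)(-3 + 8)] = -3/25


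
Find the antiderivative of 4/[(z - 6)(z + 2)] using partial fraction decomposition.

Decompose: 4/[(z - 6)(z + 2)] = (1/2)/(z - 6) - (1/2)/(z + 2). Integrate each term: (1/2) ln|(z - 6)| - (1/2) ln|(z + 2)| + C


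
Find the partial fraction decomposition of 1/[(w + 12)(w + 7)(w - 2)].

Using cover-up method: A = 1/70, B = -1/45, C = 1/126
Result: (1/70)/(w + 12) - (1/45)/(w + 7) + (1/126)/(w - 2)


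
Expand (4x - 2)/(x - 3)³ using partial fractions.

(4x - 2) = P(x - 3)² + Q(x - 3) + R. At x = 3: R = 4·3 - 2 = 10. Coefficients: P = 0, Q = 4
Result: 4/(x - 3)² + 10/(x - 3)³


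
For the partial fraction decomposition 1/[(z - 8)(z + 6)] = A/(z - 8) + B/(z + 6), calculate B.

Cover-up at z = -6: B = 1/(-6 - 8) = -1/14


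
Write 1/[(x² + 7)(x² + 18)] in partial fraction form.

Coefficient matching gives α = γ = 0, β = 1/(18-7) = 1/11, δ = -β = -1/11
Result: (1/11)/(x² + 7) - (1/11)/(x² + 18)


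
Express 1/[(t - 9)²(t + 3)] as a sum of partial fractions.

Cover-up at t=-3: γ = 1/(-3 - 9)² = 1/144. Cover-up at t=9: β = 1/(9 + 3) = 1/12. Comparing t² coeff: α = -γ = -1/144
Result: (-1/144)/(t - 9) + (1/12)/(t - 9)² + (1/144)/(t + 3)


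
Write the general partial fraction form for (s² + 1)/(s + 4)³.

Repeated linear factor (power 3): P/(s + 4) + Q/(s + 4)² + R/(s + 4)³


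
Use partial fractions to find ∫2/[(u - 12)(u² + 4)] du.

Cover-up at u=12: P = 2/(12²+4) = 1/74. Coeff matching: Q = -1/74, R = -6/37. Decomposition: (1/74)/(u - 12) - ((1/74)u + 6/37)/(u² + 4). Integrate: linear → ln, quadratic → (1/2)ln + arctan: (1/74) ln|(u - 12)| - (1/148) ln(u² + 4) - (3/37) arctan(u/2) + C


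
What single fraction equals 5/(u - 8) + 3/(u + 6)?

Common denominator (u - 8)(u + 6). Numerator: 5(u + 6) + 3(u - 8) = (5u + 30) + (3u - 24) = 8u + 6
Result: (8u + 6)/[(u - 8)(u + 6)]


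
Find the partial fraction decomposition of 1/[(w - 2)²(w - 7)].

Cover-up at w=7: γ = 1/(7 - 2)² = 1/25. Cover-up at w=2: β = 1/(2 - 7) = -1/5. Comparing w² coeff: α = -γ = -1/25
Result: (-1/25)/(w - 2) - (1/5)/(w - 2)² + (1/25)/(w - 7)


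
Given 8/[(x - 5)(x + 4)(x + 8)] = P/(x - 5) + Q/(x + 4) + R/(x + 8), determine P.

Cover-up at x = 5: P = 8/[(5 + 4)(5 + 8)] = 8/[(9)(13)] = 8/117


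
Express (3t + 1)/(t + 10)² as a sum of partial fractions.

(3t + 1) = P(t + 10) + Q. At t = -10: Q = 3·(-10) + 1 = -29. Coeff of t: P = 3
Result: 3/(t + 10) - 29/(t + 10)²


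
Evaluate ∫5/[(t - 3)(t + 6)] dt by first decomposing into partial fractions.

Decompose: 5/[(t - 3)(t + 6)] = (5/9)/(t - 3) - (5/9)/(t + 6). Integrate each term: (5/9) ln|(t - 3)| - (5/9) ln|(t + 6)| + C


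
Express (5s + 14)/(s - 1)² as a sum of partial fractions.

(5s + 14) = P(s - 1) + Q. At s = 1: Q = 5·1 + 14 = 19. Coeff of s: P = 5
Result: 5/(s - 1) + 19/(s - 1)²


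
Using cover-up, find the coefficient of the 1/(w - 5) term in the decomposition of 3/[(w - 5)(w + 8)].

Cover (w - 5), set w=5: 3/((w + 8) at w=5) = 3/(13) = 3/13


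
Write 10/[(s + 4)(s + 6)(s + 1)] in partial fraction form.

Using cover-up method: A = -5/3, B = 1, C = 2/3
Result: (-5/3)/(s + 4) + 1/(s + 6) + (2/3)/(s + 1)


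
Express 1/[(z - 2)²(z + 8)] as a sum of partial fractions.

Cover-up at z=-8: γ = 1/(-8 - 2)² = 1/100. Cover-up at z=2: β = 1/(2 + 8) = 1/10. Comparing z² coeff: α = -γ = -1/100
Result: (-1/100)/(z - 2) + (1/10)/(z - 2)² + (1/100)/(z + 8)


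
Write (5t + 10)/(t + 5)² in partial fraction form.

(5t + 10) = A(t + 5) + B. At t = -5: B = 5·(-5) + 10 = -15. Coeff of t: A = 5
Result: 5/(t + 5) - 15/(t + 5)²


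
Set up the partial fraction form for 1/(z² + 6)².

Repeated quadratic factor: (Az + B)/(z² + 6) + (Cz + D)/(z² + 6)²


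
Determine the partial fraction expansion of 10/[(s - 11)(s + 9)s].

Using cover-up method: A = 1/22, B = 1/18, C = -10/99
Result: (1/22)/(s - 11) + (1/18)/(s + 9) - (10/99)/s


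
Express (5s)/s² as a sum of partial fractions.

(5s) = αs + β. At s = 0: β = 5·0 + 0 = 0. Coeff of s: α = 5
Result: 5/s


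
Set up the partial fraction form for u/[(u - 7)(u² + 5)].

Linear + irreducible quadratic: α/(u - 7) + (βu + γ)/(u² + 5)


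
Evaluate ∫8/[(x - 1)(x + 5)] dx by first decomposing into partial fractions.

Decompose: 8/[(x - 1)(x + 5)] = (4/3)/(x - 1) - (4/3)/(x + 5). Integrate each term: (4/3) ln|(x - 1)| - (4/3) ln|(x + 5)| + C


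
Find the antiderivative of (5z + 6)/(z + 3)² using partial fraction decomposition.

Decompose: α = 5, β = 5·(-3) + 6 = -9, so (5z + 6)/(z + 3)² = 5/(z + 3) - 9/(z + 3)². Integrate: ∫ α/(z + 3) dz = 5 ln|(z + 3)|; ∫ β/(z + 3)² dz = 9/(z + 3). Sum: 5 ln|(z + 3)| + 9/(z + 3) + C


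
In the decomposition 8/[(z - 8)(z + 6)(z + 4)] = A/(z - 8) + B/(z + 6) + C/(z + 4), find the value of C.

Cover-up at z = -4: C = 8/[(-4 - 8)(-4 + 6)] = 8/[(-12)(2)] = -8/24 = -1/3


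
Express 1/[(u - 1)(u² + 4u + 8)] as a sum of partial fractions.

Cover-up at u = 1: A = 1/(1² + 4·1 + 8) = 1/13. Then B = -A = -1/13, C = -A·(4 + 1) = -5/13
Result: (1/13)/(u - 1) - ((1/13)u + 5/13)/(u² + 4u + 8)


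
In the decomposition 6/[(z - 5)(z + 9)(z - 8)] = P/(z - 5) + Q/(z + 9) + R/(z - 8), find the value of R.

Cover-up at z = 8: R = 6/[(8 - 5)(8 + 9)] = 6/[(3)(17)] = 6/51 = 2/17


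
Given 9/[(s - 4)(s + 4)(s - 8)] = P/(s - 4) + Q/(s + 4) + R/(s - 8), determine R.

Cover-up at s = 8: R = 9/[(8 - 4)(8 + 4)] = 9/[(4)(12)] = 9/48 = 3/16


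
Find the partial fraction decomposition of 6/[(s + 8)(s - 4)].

6/(s + 8)(s - 4) = P/(s + 8) + Q/(s - 4). P = 6/(-8 - 4) = -1/2, Q = 6/(4 + 8) = 1/2
Result: (-1/2)/(s + 8) + (1/2)/(s - 4)


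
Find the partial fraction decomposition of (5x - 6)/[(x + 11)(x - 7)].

At x=-11: P = (5·(-11) - 6)/(-11 - 7) = 61/18. At x=7: Q = (5·7 - 6)/(7 + 11) = 29/18
Result: (61/18)/(x + 11) + (29/18)/(x - 7)


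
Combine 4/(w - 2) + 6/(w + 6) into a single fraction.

Common denominator (w - 2)(w + 6). Numerator: 4(w + 6) + 6(w - 2) = (4w + 24) + (6w - 12) = 10w + 12
Result: (10w + 12)/[(w - 2)(w + 6)]


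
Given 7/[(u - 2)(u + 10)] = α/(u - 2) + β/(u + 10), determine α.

Cover-up at u = 2: α = 7/(2 + 10) = 7/12


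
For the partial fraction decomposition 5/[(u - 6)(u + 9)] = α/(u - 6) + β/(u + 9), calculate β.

Cover-up at u = -9: β = 5/(-9 - 6) = -5/15 = -1/3


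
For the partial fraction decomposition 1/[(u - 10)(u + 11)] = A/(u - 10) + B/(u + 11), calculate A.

Cover-up at u = 10: A = 1/(10 + 11) = 1/21


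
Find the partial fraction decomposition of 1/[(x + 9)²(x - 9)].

Cover-up at x=9: C = 1/(9 + 9)² = 1/324. Cover-up at x=-9: B = 1/(-9 - 9) = -1/18. Comparing x² coeff: A = -C = -1/324
Result: (-1/324)/(x + 9) - (1/18)/(x + 9)² + (1/324)/(x - 9)


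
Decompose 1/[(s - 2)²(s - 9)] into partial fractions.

Cover-up at s=9: γ = 1/(9 - 2)² = 1/49. Cover-up at s=2: β = 1/(2 - 9) = -1/7. Comparing s² coeff: α = -γ = -1/49
Result: (-1/49)/(s - 2) - (1/7)/(s - 2)² + (1/49)/(s - 9)


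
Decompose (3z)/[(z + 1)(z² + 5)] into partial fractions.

At z=-1: P = (3·(-1) + 0)/((-1)² + 5) = -1/2. Q = -P = 1/2, R = 3 - (-1)·P = 5/2
Result: (-1/2)/(z + 1) + ((1/2)z + 5/2)/(z² + 5)


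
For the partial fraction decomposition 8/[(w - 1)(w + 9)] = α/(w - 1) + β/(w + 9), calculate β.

Cover-up at w = -9: β = 8/(-9 - 1) = -8/10 = -4/5


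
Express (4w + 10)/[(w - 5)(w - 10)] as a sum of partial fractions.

At w=5: A = (4·5 + 10)/(5 - 10) = -6. At w=10: B = (4·10 + 10)/(10 - 5) = 10
Result: -6/(w - 5) + 10/(w - 10)


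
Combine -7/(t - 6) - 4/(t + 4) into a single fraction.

Common denominator (t - 6)(t + 4). Numerator: -7(t + 4) - 4(t - 6) = (-7t - 28) - (4t - 24) = -11t - 4
Result: (-11t - 4)/[(t - 6)(t + 4)]


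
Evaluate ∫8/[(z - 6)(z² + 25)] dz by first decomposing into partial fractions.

Cover-up at z=6: A = 8/(6²+25) = 8/61. Coeff matching: B = -8/61, C = -48/61. Decomposition: (8/61)/(z - 6) - ((8/61)z + 48/61)/(z² + 25). Integrate: linear → ln, quadratic → (1/2)ln + arctan: (8/61) ln|(z - 6)| - (4/61) ln(z² + 25) - (48/305) arctan(z/5) + C


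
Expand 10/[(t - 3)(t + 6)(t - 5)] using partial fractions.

Using cover-up method: A = -5/9, B = 10/99, C = 5/11
Result: (-5/9)/(t - 3) + (10/99)/(t + 6) + (5/11)/(t - 5)


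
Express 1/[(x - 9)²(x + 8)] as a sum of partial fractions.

Cover-up at x=-8: C = 1/(-8 - 9)² = 1/289. Cover-up at x=9: B = 1/(9 + 8) = 1/17. Comparing x² coeff: A = -C = -1/289
Result: (-1/289)/(x - 9) + (1/17)/(x - 9)² + (1/289)/(x + 8)


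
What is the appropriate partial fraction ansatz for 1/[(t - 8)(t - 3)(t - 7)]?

Three distinct linear factors: P/(t - 8) + Q/(t - 3) + R/(t - 7)


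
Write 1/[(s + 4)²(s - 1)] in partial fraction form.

Cover-up at s=1: R = 1/(1 + 4)² = 1/25. Cover-up at s=-4: Q = 1/(-4 - 1) = -1/5. Comparing s² coeff: P = -R = -1/25
Result: (-1/25)/(s + 4) - (1/5)/(s + 4)² + (1/25)/(s - 1)


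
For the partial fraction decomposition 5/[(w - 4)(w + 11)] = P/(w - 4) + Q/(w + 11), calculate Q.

Cover-up at w = -11: Q = 5/(-11 - 4) = -5/15 = -1/3


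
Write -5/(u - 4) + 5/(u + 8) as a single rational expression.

Common denominator (u - 4)(u + 8). Numerator: -5(u + 8) + 5(u - 4) = (-5u - 40) + (5u - 20) = -60
Result: (-60)/[(u - 4)(u + 8)]


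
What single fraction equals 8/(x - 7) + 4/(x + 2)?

Common denominator (x - 7)(x + 2). Numerator: 8(x + 2) + 4(x - 7) = (8x + 16) + (4x - 28) = 12x - 12
Result: (12x - 12)/[(x - 7)(x + 2)]


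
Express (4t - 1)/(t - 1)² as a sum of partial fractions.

(4t - 1) = P(t - 1) + Q. At t = 1: Q = 4·1 - 1 = 3. Coeff of t: P = 4
Result: 4/(t - 1) + 3/(t - 1)²


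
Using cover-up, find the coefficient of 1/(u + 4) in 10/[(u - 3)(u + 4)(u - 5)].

Cover (u + 4), set u=-4: 10/[(-4 - 3)(-4 - 5)] = 10/63


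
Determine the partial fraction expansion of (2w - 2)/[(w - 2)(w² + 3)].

At w=2: A = (2·2 - 2)/(2² + 3) = 2/7. B = -A = -2/7, C = 2 - 2·A = 10/7
Result: (2/7)/(w - 2) - ((2/7)w - 10/7)/(w² + 3)


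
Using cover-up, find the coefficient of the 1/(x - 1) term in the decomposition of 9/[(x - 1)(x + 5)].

Cover (x - 1), set x=1: 9/((x + 5) at x=1) = 9/(6) = 3/2


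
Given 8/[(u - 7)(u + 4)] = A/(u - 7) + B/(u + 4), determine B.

Cover-up at u = -4: B = 8/(-4 - 7) = -8/11


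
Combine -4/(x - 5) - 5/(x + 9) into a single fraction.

Common denominator (x - 5)(x + 9). Numerator: -4(x + 9) - 5(x - 5) = (-4x - 36) - (5x - 25) = -9x - 11
Result: (-9x - 11)/[(x - 5)(x + 9)]


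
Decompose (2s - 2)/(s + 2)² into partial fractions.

(2s - 2) = P(s + 2) + Q. At s = -2: Q = 2·(-2) - 2 = -6. Coeff of s: P = 2
Result: 2/(s + 2) - 6/(s + 2)²


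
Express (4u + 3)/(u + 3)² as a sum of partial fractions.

(4u + 3) = P(u + 3) + Q. At u = -3: Q = 4·(-3) + 3 = -9. Coeff of u: P = 4
Result: 4/(u + 3) - 9/(u + 3)²


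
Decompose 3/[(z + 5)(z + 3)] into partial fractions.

3/(z + 5)(z + 3) = α/(z + 5) + β/(z + 3). α = 3/(-5 + 3) = -3/2, β = 3/(-3 + 5) = 3/2
Result: (-3/2)/(z + 5) + (3/2)/(z + 3)


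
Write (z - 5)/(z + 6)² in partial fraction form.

(z - 5) = P(z + 6) + Q. At z = -6: Q = 1·(-6) - 5 = -11. Coeff of z: P = 1
Result: 1/(z + 6) - 11/(z + 6)²


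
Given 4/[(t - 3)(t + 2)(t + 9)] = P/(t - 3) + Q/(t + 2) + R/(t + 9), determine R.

Cover-up at t = -9: R = 4/[(-9 - 3)(-9 + 2)] = 4/[(-12)(-7)] = 4/84 = 1/21


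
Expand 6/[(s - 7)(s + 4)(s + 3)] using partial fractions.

Using cover-up method: A = 3/55, B = 6/11, C = -3/5
Result: (3/55)/(s - 7) + (6/11)/(s + 4) - (3/5)/(s + 3)


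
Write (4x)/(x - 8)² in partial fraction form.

(4x) = α(x - 8) + β. At x = 8: β = 4·8 + 0 = 32. Coeff of x: α = 4
Result: 4/(x - 8) + 32/(x - 8)²


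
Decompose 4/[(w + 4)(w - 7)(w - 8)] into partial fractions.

Using cover-up method: A = 1/33, B = -4/11, C = 1/3
Result: (1/33)/(w + 4) - (4/11)/(w - 7) + (1/3)/(w - 8)


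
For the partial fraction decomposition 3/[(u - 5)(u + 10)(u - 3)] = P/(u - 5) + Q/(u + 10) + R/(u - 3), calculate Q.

Cover-up at u = -10: Q = 3/[(-10 - 5)(-10 - 3)] = 3/[(-15)(-13)] = 3/195 = 1/65


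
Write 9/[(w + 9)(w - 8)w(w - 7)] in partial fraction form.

Using Heaviside cover-up: (-1/272)/(w + 9) + (9/136)/(w - 8) + (1/56)/w - (9/112)/(w - 7)


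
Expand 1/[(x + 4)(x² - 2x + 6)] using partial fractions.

Cover-up at x = -4: α = 1/((-4)² - 2·(-4) + 6) = 1/30. Then β = -α = -1/30, γ = -α·(-2 - 4) = 1/5
Result: (1/30)/(x + 4) - ((1/30)x - 1/5)/(x² - 2x + 6)


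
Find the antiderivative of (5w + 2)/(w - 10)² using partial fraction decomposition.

Decompose: α = 5, β = 5·10 + 2 = 52, so (5w + 2)/(w - 10)² = 5/(w - 10) + 52/(w - 10)². Integrate: ∫ α/(w - 10) dw = 5 ln|(w - 10)|; ∫ β/(w - 10)² dw = -52/(w - 10). Sum: 5 ln|(w - 10)| - 52/(w - 10) + C


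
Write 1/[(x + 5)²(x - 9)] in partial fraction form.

Cover-up at x=9: γ = 1/(9 + 5)² = 1/196. Cover-up at x=-5: β = 1/(-5 - 9) = -1/14. Comparing x² coeff: α = -γ = -1/196
Result: (-1/196)/(x + 5) - (1/14)/(x + 5)² + (1/196)/(x - 9)


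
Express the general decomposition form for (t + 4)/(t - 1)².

Repeated linear factor: P/(t - 1) + Q/(t - 1)²


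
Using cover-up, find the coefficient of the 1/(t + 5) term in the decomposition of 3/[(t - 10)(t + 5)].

Cover (t + 5), set t=-5: 3/((t - 10) at t=-5) = 3/(-15) = -1/5


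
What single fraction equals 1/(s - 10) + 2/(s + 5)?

Common denominator (s - 10)(s + 5). Numerator: 1(s + 5) + 2(s - 10) = (s + 5) + (2s - 20) = 3s - 15
Result: (3s - 15)/[(s - 10)(s + 5)]


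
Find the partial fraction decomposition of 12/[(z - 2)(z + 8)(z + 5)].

Using cover-up method: A = 6/35, B = 2/5, C = -4/7
Result: (6/35)/(z - 2) + (2/5)/(z + 8) - (4/7)/(z + 5)


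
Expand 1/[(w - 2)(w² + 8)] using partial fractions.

Cover-up at w = 2: P = 1/(2² + 8) = 1/12. Then Q = -P = -1/12, R = -P·(0 + 2) = -1/6
Result: (1/12)/(w - 2) - ((1/12)w + 1/6)/(w² + 8)


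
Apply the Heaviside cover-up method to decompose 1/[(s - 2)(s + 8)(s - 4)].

Cover (s - 2), s=2: α = 1/[(2 + 8)(2 - 4)] = -1/20. Cover (s + 8), s=-8: β = 1/[(-8 - 2)(-8 - 4)] = 1/120. Cover (s - 4), s=4: γ = 1/[(4 - 2)(4 + 8)] = 1/24.
Result: (-1/20)/(s - 2) + (1/120)/(s + 8) + (1/24)/(s - 4)


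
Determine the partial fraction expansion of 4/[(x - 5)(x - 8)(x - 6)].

Using cover-up method: P = 4/3, Q = 2/3, R = -2
Result: (4/3)/(x - 5) + (2/3)/(x - 8) - 2/(x - 6)


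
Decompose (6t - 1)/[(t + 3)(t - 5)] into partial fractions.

At t=-3: A = (6·(-3) - 1)/(-3 - 5) = 19/8. At t=5: B = (6·5 - 1)/(5 + 3) = 29/8
Result: (19/8)/(t + 3) + (29/8)/(t - 5)


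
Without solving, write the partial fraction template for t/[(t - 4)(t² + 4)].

Linear + irreducible quadratic: P/(t - 4) + (Qt + R)/(t² + 4)


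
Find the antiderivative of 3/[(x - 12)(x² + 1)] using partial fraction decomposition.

Cover-up at x=12: α = 3/(12²+1) = 3/145. Coeff matching: β = -3/145, γ = -36/145. Decomposition: (3/145)/(x - 12) - ((3/145)x + 36/145)/(x² + 1). Integrate: linear → ln, quadratic → (1/2)ln + arctan: (3/145) ln|(x - 12)| - (3/290) ln(x² + 1) - (36/145) arctan(x) + C


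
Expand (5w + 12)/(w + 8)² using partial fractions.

(5w + 12) = P(w + 8) + Q. At w = -8: Q = 5·(-8) + 12 = -28. Coeff of w: P = 5
Result: 5/(w + 8) - 28/(w + 8)²


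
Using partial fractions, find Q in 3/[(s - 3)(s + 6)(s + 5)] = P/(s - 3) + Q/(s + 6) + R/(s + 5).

Cover-up at s = -6: Q = 3/[(-6 - 3)(-6 + 5)] = 3/[(-9)(-1)] = 3/9 = 1/3


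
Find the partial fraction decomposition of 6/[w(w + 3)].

6/w(w + 3) = P/w + Q/(w + 3). P = 6/(0 + 3) = 2, Q = 6/(-3 - 0) = -2
Result: 2/w - 2/(w + 3)


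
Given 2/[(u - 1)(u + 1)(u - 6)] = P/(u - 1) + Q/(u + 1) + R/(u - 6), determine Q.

Cover-up at u = -1: Q = 2/[(-1 - 1)(-1 - 6)] = 2/[(-2)(-7)] = 2/14 = 1/7


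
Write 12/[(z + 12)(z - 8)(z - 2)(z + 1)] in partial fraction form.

Using Heaviside cover-up: (-3/770)/(z + 12) + (1/90)/(z - 8) - (1/21)/(z - 2) + (4/99)/(z + 1)


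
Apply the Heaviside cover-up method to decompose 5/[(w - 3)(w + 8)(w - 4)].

Cover (w - 3), w=3: A = 5/[(3 + 8)(3 - 4)] = -5/11. Cover (w + 8), w=-8: B = 5/[(-8 - 3)(-8 - 4)] = 5/132. Cover (w - 4), w=4: C = 5/[(4 - 3)(4 + 8)] = 5/12.
Result: (-5/11)/(w - 3) + (5/132)/(w + 8) + (5/12)/(w - 4)


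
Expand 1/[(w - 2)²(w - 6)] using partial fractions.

Cover-up at w=6: γ = 1/(6 - 2)² = 1/16. Cover-up at w=2: β = 1/(2 - 6) = -1/4. Comparing w² coeff: α = -γ = -1/16
Result: (-1/16)/(w - 2) - (1/4)/(w - 2)² + (1/16)/(w - 6)


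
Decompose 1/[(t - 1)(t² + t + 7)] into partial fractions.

Cover-up at t = 1: P = 1/(1² + 1·1 + 7) = 1/9. Then Q = -P = -1/9, R = -P·(1 + 1) = -2/9
Result: (1/9)/(t - 1) - ((1/9)t + 2/9)/(t² + t + 7)


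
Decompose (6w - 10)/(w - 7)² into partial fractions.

(6w - 10) = P(w - 7) + Q. At w = 7: Q = 6·7 - 10 = 32. Coeff of w: P = 6
Result: 6/(w - 7) + 32/(w - 7)²


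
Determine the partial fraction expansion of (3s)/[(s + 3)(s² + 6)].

At s=-3: A = (3·(-3) + 0)/((-3)² + 6) = -3/5. B = -A = 3/5, C = 3 - (-3)·A = 6/5
Result: (-3/5)/(s + 3) + ((3/5)s + 6/5)/(s² + 6)


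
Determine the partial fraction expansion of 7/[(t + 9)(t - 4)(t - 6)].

Using cover-up method: α = 7/195, β = -7/26, γ = 7/30
Result: (7/195)/(t + 9) - (7/26)/(t - 4) + (7/30)/(t - 6)


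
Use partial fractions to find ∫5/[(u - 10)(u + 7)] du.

Decompose: 5/[(u - 10)(u + 7)] = (5/17)/(u - 10) - (5/17)/(u + 7). Integrate each term: (5/17) ln|(u - 10)| - (5/17) ln|(u + 7)| + C


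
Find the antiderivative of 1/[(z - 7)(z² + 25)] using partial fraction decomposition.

Cover-up at z=7: A = 1/(7²+25) = 1/74. Coeff matching: B = -1/74, C = -7/74. Decomposition: (1/74)/(z - 7) - ((1/74)z + 7/74)/(z² + 25). Integrate: linear → ln, quadratic → (1/2)ln + arctan: (1/74) ln|(z - 7)| - (1/148) ln(z² + 25) - (7/370) arctan(z/5) + C


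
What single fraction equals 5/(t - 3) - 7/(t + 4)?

Common denominator (t - 3)(t + 4). Numerator: 5(t + 4) - 7(t - 3) = (5t + 20) - (7t - 21) = -2t + 41
Result: (-2t + 41)/[(t - 3)(t + 4)]


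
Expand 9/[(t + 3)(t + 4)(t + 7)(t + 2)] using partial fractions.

Using Heaviside cover-up: (-9/4)/(t + 3) + (3/2)/(t + 4) - (3/20)/(t + 7) + (9/10)/(t + 2)


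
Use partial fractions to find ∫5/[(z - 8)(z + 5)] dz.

Decompose: 5/[(z - 8)(z + 5)] = (5/13)/(z - 8) - (5/13)/(z + 5). Integrate each term: (5/13) ln|(z - 8)| - (5/13) ln|(z + 5)| + C


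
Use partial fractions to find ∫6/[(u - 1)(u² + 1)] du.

Cover-up at u=1: P = 6/(1²+1) = 3. Coeff matching: Q = -3, R = -3. Decomposition: 3/(u - 1) - (3u + 3)/(u² + 1). Integrate: linear → ln, quadratic → (1/2)ln + arctan: 3 ln|(u - 1)| - (3/2) ln(u² + 1) - 3 arctan(u) + C


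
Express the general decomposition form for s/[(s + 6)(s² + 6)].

Linear + irreducible quadratic: P/(s + 6) + (Qs + R)/(s² + 6)


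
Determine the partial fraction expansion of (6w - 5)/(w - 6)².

(6w - 5) = A(w - 6) + B. At w = 6: B = 6·6 - 5 = 31. Coeff of w: A = 6
Result: 6/(w - 6) + 31/(w - 6)²


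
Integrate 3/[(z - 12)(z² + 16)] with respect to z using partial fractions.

Cover-up at z=12: α = 3/(12²+16) = 3/160. Coeff matching: β = -3/160, γ = -9/40. Decomposition: (3/160)/(z - 12) - ((3/160)z + 9/40)/(z² + 16). Integrate: linear → ln, quadratic → (1/2)ln + arctan: (3/160) ln|(z - 12)| - (3/320) ln(z² + 16) - (9/160) arctan(z/4) + C


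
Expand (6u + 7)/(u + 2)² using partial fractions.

(6u + 7) = P(u + 2) + Q. At u = -2: Q = 6·(-2) + 7 = -5. Coeff of u: P = 6
Result: 6/(u + 2) - 5/(u + 2)²


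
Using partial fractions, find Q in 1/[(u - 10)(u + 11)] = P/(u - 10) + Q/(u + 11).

Cover-up at u = -11: Q = 1/(-11 - 10) = -1/21


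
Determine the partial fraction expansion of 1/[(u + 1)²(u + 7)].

Cover-up at u=-7: R = 1/(-7 + 1)² = 1/36. Cover-up at u=-1: Q = 1/(-1 + 7) = 1/6. Comparing u² coeff: P = -R = -1/36
Result: (-1/36)/(u + 1) + (1/6)/(u + 1)² + (1/36)/(u + 7)


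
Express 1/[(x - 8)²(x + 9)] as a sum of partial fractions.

Cover-up at x=-9: C = 1/(-9 - 8)² = 1/289. Cover-up at x=8: B = 1/(8 + 9) = 1/17. Comparing x² coeff: A = -C = -1/289
Result: (-1/289)/(x - 8) + (1/17)/(x - 8)² + (1/289)/(x + 9)


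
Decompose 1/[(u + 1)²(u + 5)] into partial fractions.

Cover-up at u=-5: γ = 1/(-5 + 1)² = 1/16. Cover-up at u=-1: β = 1/(-1 + 5) = 1/4. Comparing u² coeff: α = -γ = -1/16
Result: (-1/16)/(u + 1) + (1/4)/(u + 1)² + (1/16)/(u + 5)


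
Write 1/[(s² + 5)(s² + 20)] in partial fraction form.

Coefficient matching gives A = C = 0, B = 1/(20-5) = 1/15, D = -B = -1/15
Result: (1/15)/(s² + 5) - (1/15)/(s² + 20)


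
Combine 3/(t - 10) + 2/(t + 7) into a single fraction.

Common denominator (t - 10)(t + 7). Numerator: 3(t + 7) + 2(t - 10) = (3t + 21) + (2t - 20) = 5t + 1
Result: (5t + 1)/[(t - 10)(t + 7)]


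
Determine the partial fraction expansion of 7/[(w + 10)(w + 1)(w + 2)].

Using cover-up method: α = 7/72, β = 7/9, γ = -7/8
Result: (7/72)/(w + 10) + (7/9)/(w + 1) - (7/8)/(w + 2)


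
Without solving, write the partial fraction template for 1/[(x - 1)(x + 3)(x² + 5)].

Two linear + quadratic: A/(x - 1) + B/(x + 3) + (Cx + D)/(x² + 5)


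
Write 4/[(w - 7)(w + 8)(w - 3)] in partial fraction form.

Using cover-up method: P = 1/15, Q = 4/165, R = -1/11
Result: (1/15)/(w - 7) + (4/165)/(w + 8) - (1/11)/(w - 3)


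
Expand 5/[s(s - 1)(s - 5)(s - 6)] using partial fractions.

Using Heaviside cover-up: (-1/6)/s + (1/4)/(s - 1) - (1/4)/(s - 5) + (1/6)/(s - 6)


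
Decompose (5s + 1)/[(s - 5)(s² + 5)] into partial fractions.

At s=5: A = (5·5 + 1)/(5² + 5) = 13/15. B = -A = -13/15, C = 5 - 5·A = 2/3
Result: (13/15)/(s - 5) - ((13/15)s - 2/3)/(s² + 5)


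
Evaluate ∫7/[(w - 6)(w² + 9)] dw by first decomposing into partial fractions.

Cover-up at w=6: P = 7/(6²+9) = 7/45. Coeff matching: Q = -7/45, R = -14/15. Decomposition: (7/45)/(w - 6) - ((7/45)w + 14/15)/(w² + 9). Integrate: linear → ln, quadratic → (1/2)ln + arctan: (7/45) ln|(w - 6)| - (7/90) ln(w² + 9) - (14/45) arctan(w/3) + C


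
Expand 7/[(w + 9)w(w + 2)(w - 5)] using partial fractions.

Using Heaviside cover-up: (-1/126)/(w + 9) - (7/90)/w + (1/14)/(w + 2) + (1/70)/(w - 5)


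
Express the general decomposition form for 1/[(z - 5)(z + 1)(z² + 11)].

Two linear + quadratic: α/(z - 5) + β/(z + 1) + (γz + δ)/(z² + 11)


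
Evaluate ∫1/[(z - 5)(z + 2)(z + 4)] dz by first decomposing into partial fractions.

Cover-up: P = 1/63, Q = -1/14, R = 1/18. Decomposition: (1/63)/(z - 5) - (1/14)/(z + 2) + (1/18)/(z + 4). Integrate each term: (1/63) ln|(z - 5)| - (1/14) ln|(z + 2)| + (1/18) ln|(z + 4)| + C


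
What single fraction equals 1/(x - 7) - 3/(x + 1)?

Common denominator (x - 7)(x + 1). Numerator: 1(x + 1) - 3(x - 7) = (x + 1) - (3x - 21) = -2x + 22
Result: (-2x + 22)/[(x - 7)(x + 1)]


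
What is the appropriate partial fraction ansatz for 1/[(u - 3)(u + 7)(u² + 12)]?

Two linear + quadratic: A/(u - 3) + B/(u + 7) + (Cu + D)/(u² + 12)


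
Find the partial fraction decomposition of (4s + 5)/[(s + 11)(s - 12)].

At s=-11: P = (4·(-11) + 5)/(-11 - 12) = 39/23. At s=12: Q = (4·12 + 5)/(12 + 11) = 53/23
Result: (39/23)/(s + 11) + (53/23)/(s - 12)


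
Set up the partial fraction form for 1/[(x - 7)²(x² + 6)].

Repeated linear + quadratic: P/(x - 7) + Q/(x - 7)² + (Rx + S)/(x² + 6)


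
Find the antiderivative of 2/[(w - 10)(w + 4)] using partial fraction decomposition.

Decompose: 2/[(w - 10)(w + 4)] = (1/7)/(w - 10) - (1/7)/(w + 4). Integrate each term: (1/7) ln|(w - 10)| - (1/7) ln|(w + 4)| + C


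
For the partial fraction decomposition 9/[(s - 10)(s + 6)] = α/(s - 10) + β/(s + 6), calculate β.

Cover-up at s = -6: β = 9/(-6 - 10) = -9/16


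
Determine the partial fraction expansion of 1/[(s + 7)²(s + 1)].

Cover-up at s=-1: γ = 1/(-1 + 7)² = 1/36. Cover-up at s=-7: β = 1/(-7 + 1) = -1/6. Comparing s² coeff: α = -γ = -1/36
Result: (-1/36)/(s + 7) - (1/6)/(s + 7)² + (1/36)/(s + 1)


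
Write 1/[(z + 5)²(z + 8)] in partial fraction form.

Cover-up at z=-8: C = 1/(-8 + 5)² = 1/9. Cover-up at z=-5: B = 1/(-5 + 8) = 1/3. Comparing z² coeff: A = -C = -1/9
Result: (-1/9)/(z + 5) + (1/3)/(z + 5)² + (1/9)/(z + 8)


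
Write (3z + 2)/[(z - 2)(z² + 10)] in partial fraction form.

At z=2: A = (3·2 + 2)/(2² + 10) = 4/7. B = -A = -4/7, C = 3 - 2·A = 13/7
Result: (4/7)/(z - 2) - ((4/7)z - 13/7)/(z² + 10)


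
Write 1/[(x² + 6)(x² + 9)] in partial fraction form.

Coefficient matching gives α = γ = 0, β = 1/(9-6) = 1/3, δ = -β = -1/3
Result: (1/3)/(x² + 6) - (1/3)/(x² + 9)


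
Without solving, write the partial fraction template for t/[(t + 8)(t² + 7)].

Linear + irreducible quadratic: A/(t + 8) + (Bt + C)/(t² + 7)


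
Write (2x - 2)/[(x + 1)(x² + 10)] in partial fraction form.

At x=-1: P = (2·(-1) - 2)/((-1)² + 10) = -4/11. Q = -P = 4/11, R = 2 - (-1)·P = 18/11
Result: (-4/11)/(x + 1) + ((4/11)x + 18/11)/(x² + 10)


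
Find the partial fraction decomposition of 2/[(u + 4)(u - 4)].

2/(u + 4)(u - 4) = A/(u + 4) + B/(u - 4). A = 2/(-4 - 4) = -1/4, B = 2/(4 + 4) = 1/4
Result: (-1/4)/(u + 4) + (1/4)/(u - 4)


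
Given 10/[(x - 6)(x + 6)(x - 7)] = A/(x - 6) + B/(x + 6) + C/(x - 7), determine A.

Cover-up at x = 6: A = 10/[(6 + 6)(6 - 7)] = 10/[(12)(-1)] = -10/12 = -5/6


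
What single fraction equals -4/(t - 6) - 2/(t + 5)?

Common denominator (t - 6)(t + 5). Numerator: -4(t + 5) - 2(t - 6) = (-4t - 20) - (2t - 12) = -6t - 8
Result: (-6t - 8)/[(t - 6)(t + 5)]


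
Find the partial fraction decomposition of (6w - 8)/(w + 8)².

(6w - 8) = α(w + 8) + β. At w = -8: β = 6·(-8) - 8 = -56. Coeff of w: α = 6
Result: 6/(w + 8) - 56/(w + 8)²


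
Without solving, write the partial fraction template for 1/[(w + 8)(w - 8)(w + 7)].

Three distinct linear factors: α/(w + 8) + β/(w - 8) + γ/(w + 7)


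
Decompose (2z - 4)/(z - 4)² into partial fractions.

(2z - 4) = P(z - 4) + Q. At z = 4: Q = 2·4 - 4 = 4. Coeff of z: P = 2
Result: 2/(z - 4) + 4/(z - 4)²


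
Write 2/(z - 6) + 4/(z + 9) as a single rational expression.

Common denominator (z - 6)(z + 9). Numerator: 2(z + 9) + 4(z - 6) = (2z + 18) + (4z - 24) = 6z - 6
Result: (6z - 6)/[(z - 6)(z + 9)]


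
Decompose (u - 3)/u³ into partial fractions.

(u - 3) = Au² + Bu + C. At u = 0: C = 1·0 - 3 = -3. Coefficients: A = 0, B = 1
Result: 1/u² - 3/u³


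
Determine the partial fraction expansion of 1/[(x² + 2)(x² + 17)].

Coefficient matching gives A = C = 0, B = 1/(17-2) = 1/15, D = -B = -1/15
Result: (1/15)/(x² + 2) - (1/15)/(x² + 17)


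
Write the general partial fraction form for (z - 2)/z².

Repeated linear factor: P/z + Q/z²


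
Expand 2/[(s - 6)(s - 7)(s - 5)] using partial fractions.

Using cover-up method: P = -2, Q = 1, R = 1
Result: -2/(s - 6) + 1/(s - 7) + 1/(s - 5)


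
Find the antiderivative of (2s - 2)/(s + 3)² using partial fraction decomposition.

Decompose: A = 2, B = 2·(-3) - 2 = -8, so (2s - 2)/(s + 3)² = 2/(s + 3) - 8/(s + 3)². Integrate: ∫ A/(s + 3) ds = 2 ln|(s + 3)|; ∫ B/(s + 3)² ds = 8/(s + 3). Sum: 2 ln|(s + 3)| + 8/(s + 3) + C


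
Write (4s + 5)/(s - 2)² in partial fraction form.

(4s + 5) = P(s - 2) + Q. At s = 2: Q = 4·2 + 5 = 13. Coeff of s: P = 4
Result: 4/(s - 2) + 13/(s - 2)²


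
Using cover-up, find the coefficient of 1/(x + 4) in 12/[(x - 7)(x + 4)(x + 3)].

Cover (x + 4), set x=-4: 12/[(-4 - 7)(-4 + 3)] = 12/11


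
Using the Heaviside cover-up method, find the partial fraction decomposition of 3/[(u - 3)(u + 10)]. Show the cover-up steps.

Cover (u - 3): set u=3, get α = 3/(3 + 10) = 3/13. Cover (u + 10): set u=-10, get β = 3/(-10 - 3) = -3/13.
Result: (3/13)/(u - 3) - (3/13)/(u + 10)


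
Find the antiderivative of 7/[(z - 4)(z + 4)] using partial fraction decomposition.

Decompose: 7/[(z - 4)(z + 4)] = (7/8)/(z - 4) - (7/8)/(z + 4). Integrate each term: (7/8) ln|(z - 4)| - (7/8) ln|(z + 4)| + C


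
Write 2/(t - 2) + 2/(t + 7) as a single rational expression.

Common denominator (t - 2)(t + 7). Numerator: 2(t + 7) + 2(t - 2) = (2t + 14) + (2t - 4) = 4t + 10
Result: (4t + 10)/[(t - 2)(t + 7)]


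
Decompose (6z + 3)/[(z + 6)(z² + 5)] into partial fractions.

At z=-6: A = (6·(-6) + 3)/((-6)² + 5) = -33/41. B = -A = 33/41, C = 6 - (-6)·A = 48/41
Result: (-33/41)/(z + 6) + ((33/41)z + 48/41)/(z² + 5)


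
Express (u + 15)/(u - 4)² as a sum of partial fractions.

(u + 15) = A(u - 4) + B. At u = 4: B = 1·4 + 15 = 19. Coeff of u: A = 1
Result: 1/(u - 4) + 19/(u - 4)²


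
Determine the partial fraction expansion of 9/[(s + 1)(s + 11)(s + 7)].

Using cover-up method: A = 3/20, B = 9/40, C = -3/8
Result: (3/20)/(s + 1) + (9/40)/(s + 11) - (3/8)/(s + 7)


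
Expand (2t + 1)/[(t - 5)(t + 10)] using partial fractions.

At t=5: α = (2·5 + 1)/(5 + 10) = 11/15. At t=-10: β = (2·(-10) + 1)/(-10 - 5) = 19/15
Result: (11/15)/(t - 5) + (19/15)/(t + 10)


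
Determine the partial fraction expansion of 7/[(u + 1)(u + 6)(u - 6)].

Using cover-up method: α = -1/5, β = 7/60, γ = 1/12
Result: (-1/5)/(u + 1) + (7/60)/(u + 6) + (1/12)/(u - 6)


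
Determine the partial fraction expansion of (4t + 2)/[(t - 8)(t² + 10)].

At t=8: α = (4·8 + 2)/(8² + 10) = 17/37. β = -α = -17/37, γ = 4 - 8·α = 12/37
Result: (17/37)/(t - 8) - ((17/37)t - 12/37)/(t² + 10)


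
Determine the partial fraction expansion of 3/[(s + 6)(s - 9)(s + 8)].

Using cover-up method: A = -1/10, B = 1/85, C = 3/34
Result: (-1/10)/(s + 6) + (1/85)/(s - 9) + (3/34)/(s + 8)


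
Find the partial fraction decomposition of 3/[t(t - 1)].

3/t(t - 1) = α/t + β/(t - 1). α = 3/(0 - 1) = -3, β = 3/(1 - 0) = 3
Result: -3/t + 3/(t - 1)


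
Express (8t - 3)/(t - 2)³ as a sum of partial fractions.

(8t - 3) = A(t - 2)² + B(t - 2) + C. At t = 2: C = 8·2 - 3 = 13. Coefficients: A = 0, B = 8
Result: 8/(t - 2)² + 13/(t - 2)³


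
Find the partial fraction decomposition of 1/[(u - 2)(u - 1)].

1/(u - 2)(u - 1) = A/(u - 2) + B/(u - 1). A = 1/(2 - 1) = 1, B = 1/(1 - 2) = -1
Result: 1/(u - 2) - 1/(u - 1)


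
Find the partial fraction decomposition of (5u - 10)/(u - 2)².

(5u - 10) = A(u - 2) + B. At u = 2: B = 5·2 - 10 = 0. Coeff of u: A = 5
Result: 5/(u - 2)
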